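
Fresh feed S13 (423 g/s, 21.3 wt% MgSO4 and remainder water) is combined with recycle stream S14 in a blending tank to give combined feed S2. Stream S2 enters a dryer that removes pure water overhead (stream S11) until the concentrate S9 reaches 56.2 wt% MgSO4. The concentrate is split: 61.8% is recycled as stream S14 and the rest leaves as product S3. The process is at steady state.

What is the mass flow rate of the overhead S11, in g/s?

Overall MgSO4 balance (none leaves overhead): MgSO4 in fresh feed = MgSO4 in product, i.e. 423×0.213 = (1−0.618)·S9·0.562.
S9 = 90.099/(0.562×0.382) = 419.68 g/s.
Recycle S14 = 0.618×419.68 = 259.36 g/s.
Combined feed S2 = 423 + 259.36 = 682.36 g/s.
Overhead S11 = S2 − S9 = 682.36 − 419.68 = 262.68 g/s.

262.7 g/s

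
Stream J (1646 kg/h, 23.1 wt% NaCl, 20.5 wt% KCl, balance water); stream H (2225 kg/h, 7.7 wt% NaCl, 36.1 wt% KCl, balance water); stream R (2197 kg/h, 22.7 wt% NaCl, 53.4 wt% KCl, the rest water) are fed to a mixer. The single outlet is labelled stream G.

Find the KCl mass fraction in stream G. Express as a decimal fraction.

0.381

Total flow out = 1646 + 2225 + 2197 = 6068 kg/h.
KCl in = 1646×0.205 + 2225×0.361 + 2197×0.534 = 2313.9 kg/h.
KCl mass fraction in G = 2313.9/6068 = 0.381.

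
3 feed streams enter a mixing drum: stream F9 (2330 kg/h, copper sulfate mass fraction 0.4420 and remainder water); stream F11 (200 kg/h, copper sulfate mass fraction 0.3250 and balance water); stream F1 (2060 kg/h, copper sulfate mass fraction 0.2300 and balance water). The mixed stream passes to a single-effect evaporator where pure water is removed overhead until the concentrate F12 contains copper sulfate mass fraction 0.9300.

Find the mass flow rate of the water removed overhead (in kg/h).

2903 kg/h

copper sulfate entering = 2330×0.442 + 200×0.325 + 2060×0.230 = 1568.7 kg/h.
All copper sulfate reports to F12, so F12 = 1568.7/0.930 = 1686.7 kg/h.
Total feed = 4590 kg/h; overhead = 4590 − 1686.7 = 2903.3 kg/h.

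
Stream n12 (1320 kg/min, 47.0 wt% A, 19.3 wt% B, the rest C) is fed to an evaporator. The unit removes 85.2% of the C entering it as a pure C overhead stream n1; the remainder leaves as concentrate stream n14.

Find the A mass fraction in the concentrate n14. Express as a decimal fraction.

0.659

A is not removed: 1320×0.470 = 620.4 kg/min of A enters n14.
C entering = 1320×0.337 = 444.84 kg/min; overhead removed = 0.852×444.84 = 379 kg/min.
Concentrate = 1320 − 379 = 941 kg/min.
Mass fraction = 620.4/941 = 0.659.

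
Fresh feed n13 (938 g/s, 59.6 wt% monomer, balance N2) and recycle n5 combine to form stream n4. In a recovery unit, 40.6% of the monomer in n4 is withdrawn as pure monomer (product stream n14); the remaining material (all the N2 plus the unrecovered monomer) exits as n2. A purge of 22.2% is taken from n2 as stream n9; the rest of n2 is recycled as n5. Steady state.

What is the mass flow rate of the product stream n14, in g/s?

422 g/s

monomer in n4: m_A = 938×0.596 + (1−0.222)·(1−0.406)·m_A, so m_A = 559.05/0.5379 = 1039.4 g/s.
Product n14 = 0.406×1039.4 = 421.99 g/s.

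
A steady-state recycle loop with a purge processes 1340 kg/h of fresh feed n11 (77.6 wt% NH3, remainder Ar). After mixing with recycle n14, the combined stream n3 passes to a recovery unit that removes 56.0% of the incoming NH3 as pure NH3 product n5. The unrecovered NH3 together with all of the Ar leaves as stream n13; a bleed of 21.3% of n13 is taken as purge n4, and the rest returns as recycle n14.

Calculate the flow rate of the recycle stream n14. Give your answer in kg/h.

Ar enters only via n11 and leaves only via the purge: 1340×0.224 = 0.213×(Ar in n13), and the recovery unit passes all Ar, so Ar in n3 = Ar in n13 = 1409.2 kg/h.
NH3 in n3: m_A = 1340×0.776 + (1−0.213)·(1−0.560)·m_A, so m_A = 1039.8/0.6537 = 1590.7 kg/h.
n13 = (1−0.560)×1590.7 + 1409.2 = 2109.1 kg/h.
Recycle n14 = (1−0.213)×2109.1 = 1659.9 kg/h.

1660 kg/h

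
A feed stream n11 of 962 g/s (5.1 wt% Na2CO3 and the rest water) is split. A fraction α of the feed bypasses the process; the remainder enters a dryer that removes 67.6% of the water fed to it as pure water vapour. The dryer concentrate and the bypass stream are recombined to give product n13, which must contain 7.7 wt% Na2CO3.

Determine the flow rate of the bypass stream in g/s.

455.7 g/s

All 962×0.051 = 49.062 g/s of Na2CO3 reaches n13, so n13 = 49.062/0.077 = 637.17 g/s and vapour = 324.83 g/s.
The evaporator receives (1−α)·962 of feed at 0.949 water and removes 0.676 of that water:
0.676×0.949×(1−α)×962 = 324.83
(1−α) = 324.83/617.15 = 0.5263;  α = 0.4737.
Bypass flow = 0.4737×962 = 455.66 g/s.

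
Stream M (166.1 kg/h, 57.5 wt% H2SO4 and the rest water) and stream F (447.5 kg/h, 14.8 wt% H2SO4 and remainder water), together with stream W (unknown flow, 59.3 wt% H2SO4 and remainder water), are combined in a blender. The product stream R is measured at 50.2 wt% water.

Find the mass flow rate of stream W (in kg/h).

1514 kg/h

Let W be the unknown flow. Total out = 613.6 + W.
water balance: 451.86 + 0.407·W = 0.502·(613.6 + W)
(0.407 − 0.502)·W = 0.502×613.6 − 451.86 = -143.84
W = -143.84 / -0.095 = 1514.1 kg/h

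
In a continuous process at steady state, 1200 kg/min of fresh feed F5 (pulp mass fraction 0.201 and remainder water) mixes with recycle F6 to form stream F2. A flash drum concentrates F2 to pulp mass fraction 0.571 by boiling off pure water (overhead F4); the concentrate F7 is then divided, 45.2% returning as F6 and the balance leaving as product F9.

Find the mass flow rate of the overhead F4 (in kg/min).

777.6 kg/min

Overall pulp balance (none leaves overhead): pulp in fresh feed = pulp in product, i.e. 1200×0.201 = (1−0.452)·F7·0.571.
F7 = 241.2/(0.571×0.548) = 770.83 kg/min.
Recycle F6 = 0.452×770.83 = 348.42 kg/min.
Combined feed F2 = 1200 + 348.42 = 1548.4 kg/min.
Overhead F4 = F2 − F7 = 1548.4 − 770.83 = 777.58 kg/min.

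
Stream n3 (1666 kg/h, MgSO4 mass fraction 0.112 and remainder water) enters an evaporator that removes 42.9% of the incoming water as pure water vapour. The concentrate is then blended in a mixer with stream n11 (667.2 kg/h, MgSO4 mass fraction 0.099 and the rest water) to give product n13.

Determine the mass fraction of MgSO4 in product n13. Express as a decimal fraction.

0.149

Vapour removed = 0.429×0.888×1666 = 634.67 kg/h; concentrate = 1031.3 kg/h.
MgSO4 reaching the mixer = 186.59 (from concentrate) + 667.2×0.099 = 252.64 kg/h.
Product flow = 1031.3 + 667.2 = 1698.5 kg/h; MgSO4 fraction = 0.149.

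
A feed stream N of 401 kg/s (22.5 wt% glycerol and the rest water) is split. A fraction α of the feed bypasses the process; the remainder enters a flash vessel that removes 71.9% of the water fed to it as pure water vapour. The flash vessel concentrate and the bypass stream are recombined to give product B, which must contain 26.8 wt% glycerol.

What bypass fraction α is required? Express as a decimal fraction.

All 401×0.225 = 90.225 kg/s of glycerol reaches B, so B = 90.225/0.268 = 336.66 kg/s and vapour = 64.34 kg/s.
The evaporator receives (1−α)·401 of feed at 0.775 water and removes 0.719 of that water:
0.719×0.775×(1−α)×401 = 64.34
(1−α) = 64.34/223.45 = 0.2879;  α = 0.7121.

0.712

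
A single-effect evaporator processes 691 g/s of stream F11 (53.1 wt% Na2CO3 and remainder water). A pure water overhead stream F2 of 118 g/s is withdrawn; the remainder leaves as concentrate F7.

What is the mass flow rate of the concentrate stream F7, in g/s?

573 g/s

Concentrate = 691 − 118 = 573 g/s.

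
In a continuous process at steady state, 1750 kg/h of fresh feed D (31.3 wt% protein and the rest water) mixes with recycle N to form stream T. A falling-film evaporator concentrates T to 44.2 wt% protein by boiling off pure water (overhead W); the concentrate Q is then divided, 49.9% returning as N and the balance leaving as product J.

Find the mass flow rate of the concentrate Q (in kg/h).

Overall protein balance (none leaves overhead): protein in fresh feed = protein in product, i.e. 1750×0.313 = (1−0.499)·Q·0.442.
Q = 547.75/(0.442×0.501) = 2473.6 kg/h.

2474 kg/h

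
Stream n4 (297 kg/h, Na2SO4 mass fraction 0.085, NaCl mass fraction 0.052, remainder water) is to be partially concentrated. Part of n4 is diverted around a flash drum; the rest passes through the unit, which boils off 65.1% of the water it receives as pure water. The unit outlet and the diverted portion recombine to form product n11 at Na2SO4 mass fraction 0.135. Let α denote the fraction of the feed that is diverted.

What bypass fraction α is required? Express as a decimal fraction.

All 297×0.085 = 25.245 kg/h of Na2SO4 reaches n11, so n11 = 25.245/0.135 = 187 kg/h and vapour = 110 kg/h.
The evaporator receives (1−α)·297 of feed at 0.863 water and removes 0.651 of that water:
0.651×0.863×(1−α)×297 = 110
(1−α) = 110/166.86 = 0.6592;  α = 0.3408.

0.341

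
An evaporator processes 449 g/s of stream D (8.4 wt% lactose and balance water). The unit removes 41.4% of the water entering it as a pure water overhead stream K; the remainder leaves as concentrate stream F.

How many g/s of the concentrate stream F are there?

278.7 g/s

water entering = 449×0.916 = 411.28 g/s; overhead removed = 0.414×411.28 = 170.27 g/s.
Concentrate = 449 − 170.27 = 278.73 g/s.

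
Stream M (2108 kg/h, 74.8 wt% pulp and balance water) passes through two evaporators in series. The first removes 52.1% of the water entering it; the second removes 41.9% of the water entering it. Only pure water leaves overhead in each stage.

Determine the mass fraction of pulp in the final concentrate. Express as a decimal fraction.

water in feed = 2108×0.252 = 531.22 kg/h.
After stage 1: water left = (1−0.521)×531.22 = 254.45; stream total = 1831.2 kg/h.
After stage 2: water left = (1−0.419)×254.45 = 147.84; final concentrate = 1724.6 kg/h.
pulp fraction = 1576.8/1724.6 = 0.914.

0.914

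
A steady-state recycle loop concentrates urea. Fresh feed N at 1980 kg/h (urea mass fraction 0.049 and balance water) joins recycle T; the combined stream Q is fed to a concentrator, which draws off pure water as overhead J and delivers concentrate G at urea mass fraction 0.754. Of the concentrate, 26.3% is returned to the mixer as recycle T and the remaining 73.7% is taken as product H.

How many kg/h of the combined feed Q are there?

Overall urea balance (none leaves overhead): urea in fresh feed = urea in product, i.e. 1980×0.049 = (1−0.263)·G·0.754.
G = 97.02/(0.754×0.737) = 174.59 kg/h.
Recycle T = 0.263×174.59 = 45.917 kg/h.
Combined feed Q = 1980 + 45.917 = 2025.9 kg/h.

2026 kg/h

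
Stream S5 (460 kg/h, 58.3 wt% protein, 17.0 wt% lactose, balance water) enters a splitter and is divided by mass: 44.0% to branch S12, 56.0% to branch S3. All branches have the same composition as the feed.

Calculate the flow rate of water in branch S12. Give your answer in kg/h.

49.99 kg/h

Branch S12 total = 0.440×460 = 202.4 kg/h.
water in S12 = 0.247×202.4 = 49.993 kg/h.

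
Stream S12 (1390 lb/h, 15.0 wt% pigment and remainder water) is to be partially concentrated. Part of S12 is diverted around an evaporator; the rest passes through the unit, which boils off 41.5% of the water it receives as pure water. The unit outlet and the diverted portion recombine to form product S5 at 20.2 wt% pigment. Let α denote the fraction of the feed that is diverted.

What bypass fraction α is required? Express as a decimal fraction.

All 1390×0.150 = 208.5 lb/h of pigment reaches S5, so S5 = 208.5/0.202 = 1032.2 lb/h and vapour = 357.82 lb/h.
The evaporator receives (1−α)·1390 of feed at 0.850 water and removes 0.415 of that water:
0.415×0.850×(1−α)×1390 = 357.82
(1−α) = 357.82/490.32 = 0.7298;  α = 0.2702.

0.270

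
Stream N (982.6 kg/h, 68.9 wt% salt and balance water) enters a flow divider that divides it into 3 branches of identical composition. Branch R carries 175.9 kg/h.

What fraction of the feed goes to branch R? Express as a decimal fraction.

Fraction to R = 175.9/982.6 = 0.1790.

0.179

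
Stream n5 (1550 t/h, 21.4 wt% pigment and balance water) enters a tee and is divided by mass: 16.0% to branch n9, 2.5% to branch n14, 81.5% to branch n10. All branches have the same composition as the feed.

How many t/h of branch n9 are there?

Branch n9 flow = 0.160×1550 = 248 t/h.

248 t/h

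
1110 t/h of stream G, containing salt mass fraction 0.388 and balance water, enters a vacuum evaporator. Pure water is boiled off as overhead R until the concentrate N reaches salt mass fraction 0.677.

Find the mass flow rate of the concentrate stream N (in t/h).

salt is conserved: 1110×0.388 = 430.68 t/h all reports to the concentrate.
Concentrate = 430.68/(target fraction) = 636.16 t/h.

636.2 t/h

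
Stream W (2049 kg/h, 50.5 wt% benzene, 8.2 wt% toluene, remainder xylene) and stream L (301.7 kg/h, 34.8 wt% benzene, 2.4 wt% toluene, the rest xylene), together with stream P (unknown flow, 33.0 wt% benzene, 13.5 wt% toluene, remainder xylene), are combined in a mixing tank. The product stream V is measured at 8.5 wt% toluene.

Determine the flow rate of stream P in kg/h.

Let P be the unknown flow. Total out = 2350.7 + P.
toluene balance: 175.26 + 0.135·P = 0.085·(2350.7 + P)
(0.135 − 0.085)·P = 0.085×2350.7 − 175.26 = 24.551
P = 24.551 / 0.050 = 491.01 kg/h

491 kg/h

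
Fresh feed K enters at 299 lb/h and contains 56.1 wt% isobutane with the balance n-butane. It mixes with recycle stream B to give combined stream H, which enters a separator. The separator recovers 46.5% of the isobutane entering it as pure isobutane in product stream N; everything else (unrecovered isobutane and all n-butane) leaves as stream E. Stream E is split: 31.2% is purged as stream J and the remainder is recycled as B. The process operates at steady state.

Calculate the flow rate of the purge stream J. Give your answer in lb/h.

175.6 lb/h

n-butane enters only via K and leaves only via the purge: 299×0.439 = 0.312×(n-butane in E), and the separator passes all n-butane, so n-butane in H = n-butane in E = 420.71 lb/h.
isobutane in H: m_A = 299×0.561 + (1−0.312)·(1−0.465)·m_A, so m_A = 167.74/0.6319 = 265.44 lb/h.
E = (1−0.465)×265.44 + 420.71 = 562.72 lb/h.
Purge J = 0.312×562.72 = 175.57 lb/h.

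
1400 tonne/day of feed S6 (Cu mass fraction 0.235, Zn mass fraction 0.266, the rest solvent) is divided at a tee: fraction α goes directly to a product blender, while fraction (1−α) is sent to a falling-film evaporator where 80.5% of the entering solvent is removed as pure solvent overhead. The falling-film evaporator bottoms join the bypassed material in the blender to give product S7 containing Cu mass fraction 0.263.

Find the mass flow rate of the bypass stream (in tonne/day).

1029 tonne/day

All 1400×0.235 = 329 tonne/day of Cu reaches S7, so S7 = 329/0.263 = 1251 tonne/day and vapour = 149.05 tonne/day.
The evaporator receives (1−α)·1400 of feed at 0.499 solvent and removes 0.805 of that solvent:
0.805×0.499×(1−α)×1400 = 149.05
(1−α) = 149.05/562.37 = 0.2650;  α = 0.7350.
Bypass flow = 0.7350×1400 = 1028.9 tonne/day.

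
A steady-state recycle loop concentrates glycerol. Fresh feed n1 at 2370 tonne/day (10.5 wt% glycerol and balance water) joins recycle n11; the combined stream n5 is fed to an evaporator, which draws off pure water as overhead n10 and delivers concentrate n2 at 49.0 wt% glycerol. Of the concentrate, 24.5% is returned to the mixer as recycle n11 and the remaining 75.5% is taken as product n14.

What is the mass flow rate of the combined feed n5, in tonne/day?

Overall glycerol balance (none leaves overhead): glycerol in fresh feed = glycerol in product, i.e. 2370×0.105 = (1−0.245)·n2·0.490.
n2 = 248.85/(0.490×0.755) = 672.66 tonne/day.
Recycle n11 = 0.245×672.66 = 164.8 tonne/day.
Combined feed n5 = 2370 + 164.8 = 2534.8 tonne/day.

2535 tonne/day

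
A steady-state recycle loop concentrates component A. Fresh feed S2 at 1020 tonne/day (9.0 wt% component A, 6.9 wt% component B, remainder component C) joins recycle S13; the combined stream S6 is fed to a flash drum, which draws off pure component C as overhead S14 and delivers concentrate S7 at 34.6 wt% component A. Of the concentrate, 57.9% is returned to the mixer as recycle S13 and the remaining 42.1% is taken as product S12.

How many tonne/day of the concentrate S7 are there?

Overall component A balance (none leaves overhead): component A in fresh feed = component A in product, i.e. 1020×0.090 = (1−0.579)·S7·0.346.
S7 = 91.8/(0.346×0.421) = 630.21 tonne/day.

630.2 tonne/day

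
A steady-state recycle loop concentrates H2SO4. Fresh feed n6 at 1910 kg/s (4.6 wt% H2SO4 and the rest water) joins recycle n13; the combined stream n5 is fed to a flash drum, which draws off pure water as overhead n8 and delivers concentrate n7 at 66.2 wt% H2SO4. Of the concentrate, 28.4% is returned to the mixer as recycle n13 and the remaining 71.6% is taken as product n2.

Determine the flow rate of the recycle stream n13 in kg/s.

Overall H2SO4 balance (none leaves overhead): H2SO4 in fresh feed = H2SO4 in product, i.e. 1910×0.046 = (1−0.284)·n7·0.662.
n7 = 87.86/(0.662×0.716) = 185.36 kg/s.
Recycle n13 = 0.284×185.36 = 52.643 kg/s.

52.64 kg/s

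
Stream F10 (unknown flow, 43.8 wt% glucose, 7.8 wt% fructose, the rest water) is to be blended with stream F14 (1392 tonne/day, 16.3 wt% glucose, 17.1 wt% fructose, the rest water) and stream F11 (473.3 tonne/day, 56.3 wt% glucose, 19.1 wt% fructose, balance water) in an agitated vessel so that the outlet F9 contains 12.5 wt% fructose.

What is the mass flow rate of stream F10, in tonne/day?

Let F10 be the unknown flow. Total out = 1865.3 + F10.
fructose balance: 328.43 + 0.078·F10 = 0.125·(1865.3 + F10)
(0.078 − 0.125)·F10 = 0.125×1865.3 − 328.43 = -95.27
F10 = -95.27 / -0.047 = 2027 tonne/day

2027 tonne/day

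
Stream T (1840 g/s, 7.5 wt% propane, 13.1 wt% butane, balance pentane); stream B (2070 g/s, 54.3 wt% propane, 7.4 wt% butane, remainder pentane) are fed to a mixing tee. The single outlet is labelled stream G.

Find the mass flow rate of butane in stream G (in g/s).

butane out = butane in = 1840×0.131 + 2070×0.074 = 394.22 g/s.

394.2 g/s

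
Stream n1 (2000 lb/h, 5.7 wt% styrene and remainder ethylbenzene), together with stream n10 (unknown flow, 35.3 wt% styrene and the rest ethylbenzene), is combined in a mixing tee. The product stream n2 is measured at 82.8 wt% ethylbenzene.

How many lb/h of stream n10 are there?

Let n10 be the unknown flow. Total out = 2000 + n10.
ethylbenzene balance: 1886 + 0.647·n10 = 0.828·(2000 + n10)
(0.647 − 0.828)·n10 = 0.828×2000 − 1886 = -230
n10 = -230 / -0.181 = 1270.7 lb/h

1271 lb/h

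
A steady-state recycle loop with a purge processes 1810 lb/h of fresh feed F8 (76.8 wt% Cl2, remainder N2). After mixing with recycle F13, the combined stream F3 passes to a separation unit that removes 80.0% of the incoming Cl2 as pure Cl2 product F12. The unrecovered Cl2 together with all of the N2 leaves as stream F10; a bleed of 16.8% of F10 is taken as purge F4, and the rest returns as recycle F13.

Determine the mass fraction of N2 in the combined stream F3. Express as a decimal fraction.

N2 enters only via F8 and leaves only via the purge: 1810×0.232 = 0.168×(N2 in F10), and the separation unit passes all N2, so N2 in F3 = N2 in F10 = 2499.5 lb/h.
Cl2 in F3: m_A = 1810×0.768 + (1−0.168)·(1−0.800)·m_A, so m_A = 1390.1/0.8336 = 1667.6 lb/h.
F3 = 1667.6 + 2499.5 = 4167.1 lb/h.
N2 fraction in F3 = 2499.5/4167.1 = 0.600.

0.600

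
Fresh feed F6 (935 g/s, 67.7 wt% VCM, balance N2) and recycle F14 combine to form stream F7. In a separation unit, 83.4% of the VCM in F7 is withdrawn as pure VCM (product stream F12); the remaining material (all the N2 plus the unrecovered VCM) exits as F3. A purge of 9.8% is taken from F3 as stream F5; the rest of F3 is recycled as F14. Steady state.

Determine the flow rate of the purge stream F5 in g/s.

314.1 g/s

N2 enters only via F6 and leaves only via the purge: 935×0.323 = 0.098×(N2 in F3), and the separation unit passes all N2, so N2 in F7 = N2 in F3 = 3081.7 g/s.
VCM in F7: m_A = 935×0.677 + (1−0.098)·(1−0.834)·m_A, so m_A = 633/0.8503 = 744.47 g/s.
F3 = (1−0.834)×744.47 + 3081.7 = 3205.3 g/s.
Purge F5 = 0.098×3205.3 = 314.12 g/s.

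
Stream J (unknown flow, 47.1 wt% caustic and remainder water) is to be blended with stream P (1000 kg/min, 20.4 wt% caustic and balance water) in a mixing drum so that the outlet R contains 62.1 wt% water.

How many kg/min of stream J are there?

1902 kg/min

Let J be the unknown flow. Total out = 1000 + J.
water balance: 796 + 0.529·J = 0.621·(1000 + J)
(0.529 − 0.621)·J = 0.621×1000 − 796 = -175
J = -175 / -0.092 = 1902.2 kg/min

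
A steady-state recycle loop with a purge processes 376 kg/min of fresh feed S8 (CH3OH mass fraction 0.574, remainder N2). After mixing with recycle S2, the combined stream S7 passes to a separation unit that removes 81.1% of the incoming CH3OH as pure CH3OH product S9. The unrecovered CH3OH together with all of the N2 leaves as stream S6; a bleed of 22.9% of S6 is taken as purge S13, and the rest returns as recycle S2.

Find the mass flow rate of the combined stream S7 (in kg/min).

952.1 kg/min

N2 enters only via S8 and leaves only via the purge: 376×0.426 = 0.229×(N2 in S6), and the separation unit passes all N2, so N2 in S7 = N2 in S6 = 699.46 kg/min.
CH3OH in S7: m_A = 376×0.574 + (1−0.229)·(1−0.811)·m_A, so m_A = 215.82/0.8543 = 252.64 kg/min.
S7 = 252.64 + 699.46 = 952.1 kg/min.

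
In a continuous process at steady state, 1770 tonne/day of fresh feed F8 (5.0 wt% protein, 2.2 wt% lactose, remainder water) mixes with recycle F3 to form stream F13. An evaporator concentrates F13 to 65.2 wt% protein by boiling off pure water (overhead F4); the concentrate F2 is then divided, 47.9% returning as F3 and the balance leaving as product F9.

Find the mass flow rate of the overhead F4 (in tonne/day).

Overall protein balance (none leaves overhead): protein in fresh feed = protein in product, i.e. 1770×0.050 = (1−0.479)·F2·0.652.
F2 = 88.5/(0.652×0.521) = 260.53 tonne/day.
Recycle F3 = 0.479×260.53 = 124.79 tonne/day.
Combined feed F13 = 1770 + 124.79 = 1894.8 tonne/day.
Overhead F4 = F13 − F2 = 1894.8 − 260.53 = 1634.3 tonne/day.

1634 tonne/day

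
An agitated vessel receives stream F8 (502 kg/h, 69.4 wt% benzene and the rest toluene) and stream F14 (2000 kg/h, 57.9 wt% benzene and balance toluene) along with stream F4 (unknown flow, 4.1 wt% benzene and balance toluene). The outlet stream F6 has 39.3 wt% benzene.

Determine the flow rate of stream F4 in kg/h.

Let F4 be the unknown flow. Total out = 2502 + F4.
benzene balance: 1506.4 + 0.041·F4 = 0.393·(2502 + F4)
(0.041 − 0.393)·F4 = 0.393×2502 − 1506.4 = -523.1
F4 = -523.1 / -0.352 = 1486.1 kg/h

1486 kg/h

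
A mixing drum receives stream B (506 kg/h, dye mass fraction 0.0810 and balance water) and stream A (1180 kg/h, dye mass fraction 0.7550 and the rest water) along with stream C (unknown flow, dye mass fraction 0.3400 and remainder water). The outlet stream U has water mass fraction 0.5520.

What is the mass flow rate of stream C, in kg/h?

Let C be the unknown flow. Total out = 1686 + C.
water balance: 754.11 + 0.660·C = 0.552·(1686 + C)
(0.660 − 0.552)·C = 0.552×1686 − 754.11 = 176.56
C = 176.56 / 0.108 = 1634.8 kg/h

1635 kg/h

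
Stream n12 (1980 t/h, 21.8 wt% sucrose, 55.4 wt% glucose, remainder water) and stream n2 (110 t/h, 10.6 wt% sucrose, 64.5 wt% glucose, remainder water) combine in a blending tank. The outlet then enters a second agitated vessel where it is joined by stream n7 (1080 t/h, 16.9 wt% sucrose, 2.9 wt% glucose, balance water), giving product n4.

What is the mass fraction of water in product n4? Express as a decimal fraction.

Overall, product flow = 3170 t/h.
water in = 1980×0.228 + 110×0.249 + 1080×0.802 = 1345 t/h.
water fraction in n4 = 0.424.

0.424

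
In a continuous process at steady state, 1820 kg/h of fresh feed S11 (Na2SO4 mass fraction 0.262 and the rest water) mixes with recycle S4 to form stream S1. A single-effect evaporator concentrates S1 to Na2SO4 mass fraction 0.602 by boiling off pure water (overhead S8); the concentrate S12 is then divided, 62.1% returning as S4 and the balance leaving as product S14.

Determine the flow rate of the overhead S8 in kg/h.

1028 kg/h

Overall Na2SO4 balance (none leaves overhead): Na2SO4 in fresh feed = Na2SO4 in product, i.e. 1820×0.262 = (1−0.621)·S12·0.602.
S12 = 476.84/(0.602×0.379) = 2090 kg/h.
Recycle S4 = 0.621×2090 = 1297.9 kg/h.
Combined feed S1 = 1820 + 1297.9 = 3117.9 kg/h.
Overhead S8 = S1 − S12 = 3117.9 − 2090 = 1027.9 kg/h.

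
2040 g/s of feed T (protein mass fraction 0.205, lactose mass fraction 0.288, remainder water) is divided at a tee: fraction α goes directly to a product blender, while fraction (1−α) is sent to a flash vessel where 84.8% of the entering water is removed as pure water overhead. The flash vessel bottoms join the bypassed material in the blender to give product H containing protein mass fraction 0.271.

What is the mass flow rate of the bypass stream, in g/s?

884.4 g/s

All 2040×0.205 = 418.2 g/s of protein reaches H, so H = 418.2/0.271 = 1543.2 g/s and vapour = 496.83 g/s.
The evaporator receives (1−α)·2040 of feed at 0.507 water and removes 0.848 of that water:
0.848×0.507×(1−α)×2040 = 496.83
(1−α) = 496.83/877.07 = 0.5665;  α = 0.4335.
Bypass flow = 0.4335×2040 = 884.42 g/s.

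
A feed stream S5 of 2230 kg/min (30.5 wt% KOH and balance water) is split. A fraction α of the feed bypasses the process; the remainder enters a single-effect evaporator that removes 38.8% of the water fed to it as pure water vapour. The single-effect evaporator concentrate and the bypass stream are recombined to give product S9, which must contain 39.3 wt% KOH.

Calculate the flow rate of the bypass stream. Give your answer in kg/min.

378.3 kg/min

All 2230×0.305 = 680.15 kg/min of KOH reaches S9, so S9 = 680.15/0.393 = 1730.7 kg/min and vapour = 499.34 kg/min.
The evaporator receives (1−α)·2230 of feed at 0.695 water and removes 0.388 of that water:
0.388×0.695×(1−α)×2230 = 499.34
(1−α) = 499.34/601.34 = 0.8304;  α = 0.1696.
Bypass flow = 0.1696×2230 = 378.27 kg/min.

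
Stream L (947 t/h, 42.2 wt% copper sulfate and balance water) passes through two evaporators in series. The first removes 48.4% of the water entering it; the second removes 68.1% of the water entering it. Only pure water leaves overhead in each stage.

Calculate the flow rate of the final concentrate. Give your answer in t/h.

water in feed = 947×0.578 = 547.37 t/h.
After stage 1: water left = (1−0.484)×547.37 = 282.44; stream total = 682.07 t/h.
After stage 2: water left = (1−0.681)×282.44 = 90.099; final concentrate = 489.73 t/h.

489.7 t/h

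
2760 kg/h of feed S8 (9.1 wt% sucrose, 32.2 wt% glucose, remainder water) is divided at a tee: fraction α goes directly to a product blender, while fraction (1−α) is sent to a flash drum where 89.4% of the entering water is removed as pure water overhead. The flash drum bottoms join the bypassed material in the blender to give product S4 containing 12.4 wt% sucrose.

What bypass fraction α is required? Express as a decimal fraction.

All 2760×0.091 = 251.16 kg/h of sucrose reaches S4, so S4 = 251.16/0.124 = 2025.5 kg/h and vapour = 734.52 kg/h.
The evaporator receives (1−α)·2760 of feed at 0.587 water and removes 0.894 of that water:
0.894×0.587×(1−α)×2760 = 734.52
(1−α) = 734.52/1448.4 = 0.5071;  α = 0.4929.

0.493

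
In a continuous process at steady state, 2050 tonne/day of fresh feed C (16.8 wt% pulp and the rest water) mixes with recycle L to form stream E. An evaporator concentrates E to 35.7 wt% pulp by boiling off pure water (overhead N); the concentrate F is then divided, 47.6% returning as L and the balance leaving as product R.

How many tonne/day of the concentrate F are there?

1841 tonne/day

Overall pulp balance (none leaves overhead): pulp in fresh feed = pulp in product, i.e. 2050×0.168 = (1−0.476)·F·0.357.
F = 344.4/(0.357×0.524) = 1841 tonne/day.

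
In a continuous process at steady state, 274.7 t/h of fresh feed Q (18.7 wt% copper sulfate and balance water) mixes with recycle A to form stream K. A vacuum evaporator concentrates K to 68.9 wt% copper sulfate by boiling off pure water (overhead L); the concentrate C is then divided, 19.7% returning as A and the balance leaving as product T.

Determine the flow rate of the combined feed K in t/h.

293 t/h

Overall copper sulfate balance (none leaves overhead): copper sulfate in fresh feed = copper sulfate in product, i.e. 274.7×0.187 = (1−0.197)·C·0.689.
C = 51.369/(0.689×0.803) = 92.846 t/h.
Recycle A = 0.197×92.846 = 18.291 t/h.
Combined feed K = 274.7 + 18.291 = 292.99 t/h.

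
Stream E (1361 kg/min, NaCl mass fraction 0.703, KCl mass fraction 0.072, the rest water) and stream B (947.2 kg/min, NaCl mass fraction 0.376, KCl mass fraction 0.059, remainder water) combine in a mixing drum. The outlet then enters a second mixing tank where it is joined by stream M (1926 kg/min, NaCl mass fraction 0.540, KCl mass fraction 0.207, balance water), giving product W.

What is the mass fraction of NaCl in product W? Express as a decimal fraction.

0.556

Overall, product flow = 4234.2 kg/min.
NaCl in = 1361×0.703 + 947.2×0.376 + 1926×0.540 = 2353 kg/min.
NaCl fraction in W = 0.556.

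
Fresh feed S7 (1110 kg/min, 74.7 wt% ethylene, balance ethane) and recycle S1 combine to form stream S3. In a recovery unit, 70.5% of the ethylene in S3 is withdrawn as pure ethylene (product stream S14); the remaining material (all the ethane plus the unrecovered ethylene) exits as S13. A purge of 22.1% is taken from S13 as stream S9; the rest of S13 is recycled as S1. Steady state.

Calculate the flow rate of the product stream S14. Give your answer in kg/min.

ethylene in S3: m_A = 1110×0.747 + (1−0.221)·(1−0.705)·m_A, so m_A = 829.17/0.7702 = 1076.6 kg/min.
Product S14 = 0.705×1076.6 = 758.98 kg/min.

759 kg/min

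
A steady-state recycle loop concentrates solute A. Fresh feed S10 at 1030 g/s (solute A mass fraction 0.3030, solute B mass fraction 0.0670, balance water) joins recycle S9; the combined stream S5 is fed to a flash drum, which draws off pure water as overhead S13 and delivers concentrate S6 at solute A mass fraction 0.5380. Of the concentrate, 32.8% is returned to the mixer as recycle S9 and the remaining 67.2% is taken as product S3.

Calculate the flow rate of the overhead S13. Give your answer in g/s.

449.9 g/s

Overall solute A balance (none leaves overhead): solute A in fresh feed = solute A in product, i.e. 1030×0.303 = (1−0.328)·S6·0.538.
S6 = 312.09/(0.538×0.672) = 863.23 g/s.
Recycle S9 = 0.328×863.23 = 283.14 g/s.
Combined feed S5 = 1030 + 283.14 = 1313.1 g/s.
Overhead S13 = S5 − S6 = 1313.1 − 863.23 = 449.91 g/s.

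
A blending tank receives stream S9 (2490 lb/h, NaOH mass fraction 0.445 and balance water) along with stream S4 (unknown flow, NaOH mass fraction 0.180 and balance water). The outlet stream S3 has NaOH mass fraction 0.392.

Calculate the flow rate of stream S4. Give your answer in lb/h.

622.5 lb/h

Let S4 be the unknown flow. Total out = 2490 + S4.
NaOH balance: 1108 + 0.180·S4 = 0.392·(2490 + S4)
(0.180 − 0.392)·S4 = 0.392×2490 − 1108 = -131.97
S4 = -131.97 / -0.212 = 622.5 lb/h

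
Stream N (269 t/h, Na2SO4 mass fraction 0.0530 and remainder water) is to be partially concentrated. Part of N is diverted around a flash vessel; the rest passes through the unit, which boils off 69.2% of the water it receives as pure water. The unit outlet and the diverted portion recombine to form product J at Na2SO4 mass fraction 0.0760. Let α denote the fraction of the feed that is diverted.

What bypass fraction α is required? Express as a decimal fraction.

0.538

All 269×0.053 = 14.257 t/h of Na2SO4 reaches J, so J = 14.257/0.076 = 187.59 t/h and vapour = 81.408 t/h.
The evaporator receives (1−α)·269 of feed at 0.947 water and removes 0.692 of that water:
0.692×0.947×(1−α)×269 = 81.408
(1−α) = 81.408/176.28 = 0.4618;  α = 0.5382.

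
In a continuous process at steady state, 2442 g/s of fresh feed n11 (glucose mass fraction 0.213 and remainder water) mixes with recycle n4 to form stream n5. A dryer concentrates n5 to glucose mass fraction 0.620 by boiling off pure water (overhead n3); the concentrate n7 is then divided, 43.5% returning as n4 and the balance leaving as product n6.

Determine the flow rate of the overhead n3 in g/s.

1603 g/s

Overall glucose balance (none leaves overhead): glucose in fresh feed = glucose in product, i.e. 2442×0.213 = (1−0.435)·n7·0.620.
n7 = 520.15/(0.620×0.565) = 1484.9 g/s.
Recycle n4 = 0.435×1484.9 = 645.91 g/s.
Combined feed n5 = 2442 + 645.91 = 3087.9 g/s.
Overhead n3 = n5 − n7 = 3087.9 − 1484.9 = 1603.1 g/s.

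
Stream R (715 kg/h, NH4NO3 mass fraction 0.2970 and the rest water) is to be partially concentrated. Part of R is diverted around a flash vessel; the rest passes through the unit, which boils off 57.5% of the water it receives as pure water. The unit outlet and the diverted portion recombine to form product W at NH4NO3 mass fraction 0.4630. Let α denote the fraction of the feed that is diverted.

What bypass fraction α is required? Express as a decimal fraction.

All 715×0.297 = 212.35 kg/h of NH4NO3 reaches W, so W = 212.35/0.463 = 458.65 kg/h and vapour = 256.35 kg/h.
The evaporator receives (1−α)·715 of feed at 0.703 water and removes 0.575 of that water:
0.575×0.703×(1−α)×715 = 256.35
(1−α) = 256.35/289.02 = 0.8870;  α = 0.1130.

0.113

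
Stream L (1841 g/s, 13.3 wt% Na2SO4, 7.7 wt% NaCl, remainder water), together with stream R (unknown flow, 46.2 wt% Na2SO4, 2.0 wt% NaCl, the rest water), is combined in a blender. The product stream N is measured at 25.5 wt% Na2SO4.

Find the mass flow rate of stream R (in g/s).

1085 g/s

Let R be the unknown flow. Total out = 1841 + R.
Na2SO4 balance: 244.85 + 0.462·R = 0.255·(1841 + R)
(0.462 − 0.255)·R = 0.255×1841 − 244.85 = 224.6
R = 224.6 / 0.207 = 1085 g/s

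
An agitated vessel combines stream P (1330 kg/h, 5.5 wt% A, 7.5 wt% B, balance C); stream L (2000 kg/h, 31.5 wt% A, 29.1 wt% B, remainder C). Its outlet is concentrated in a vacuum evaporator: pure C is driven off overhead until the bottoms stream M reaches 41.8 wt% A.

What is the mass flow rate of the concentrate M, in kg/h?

1682 kg/h

A entering = 1330×0.055 + 2000×0.315 = 703.15 kg/h.
All A reports to M, so M = 703.15/0.418 = 1682.2 kg/h.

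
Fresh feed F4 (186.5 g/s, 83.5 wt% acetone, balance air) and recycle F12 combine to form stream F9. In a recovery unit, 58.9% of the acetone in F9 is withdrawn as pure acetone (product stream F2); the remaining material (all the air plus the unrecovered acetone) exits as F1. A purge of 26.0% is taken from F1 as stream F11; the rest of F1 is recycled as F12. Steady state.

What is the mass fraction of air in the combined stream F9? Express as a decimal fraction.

air enters only via F4 and leaves only via the purge: 186.5×0.165 = 0.260×(air in F1), and the recovery unit passes all air, so air in F9 = air in F1 = 118.36 g/s.
acetone in F9: m_A = 186.5×0.835 + (1−0.260)·(1−0.589)·m_A, so m_A = 155.73/0.6959 = 223.79 g/s.
F9 = 223.79 + 118.36 = 342.15 g/s.
air fraction in F9 = 118.36/342.15 = 0.346.

0.346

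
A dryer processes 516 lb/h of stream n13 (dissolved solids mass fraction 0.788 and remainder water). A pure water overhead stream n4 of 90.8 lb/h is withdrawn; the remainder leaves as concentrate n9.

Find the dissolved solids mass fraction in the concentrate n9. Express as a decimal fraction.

dissolved solids is not removed: 516×0.788 = 406.61 lb/h of dissolved solids enters n9.
Concentrate = 516 − 90.8 = 425.2 lb/h.
Mass fraction = 406.61/425.2 = 0.956.

0.956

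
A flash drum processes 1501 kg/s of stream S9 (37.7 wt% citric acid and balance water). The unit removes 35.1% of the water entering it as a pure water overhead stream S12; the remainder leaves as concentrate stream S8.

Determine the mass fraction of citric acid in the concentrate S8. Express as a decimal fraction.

citric acid is not removed: 1501×0.377 = 565.88 kg/s of citric acid enters S8.
water entering = 1501×0.623 = 935.12 kg/s; overhead removed = 0.351×935.12 = 328.23 kg/s.
Concentrate = 1501 − 328.23 = 1172.8 kg/s.
Mass fraction = 565.88/1172.8 = 0.483.

0.483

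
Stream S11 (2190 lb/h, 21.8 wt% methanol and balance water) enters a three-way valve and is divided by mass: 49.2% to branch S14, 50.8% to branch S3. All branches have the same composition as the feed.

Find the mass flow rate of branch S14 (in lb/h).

Branch S14 flow = 0.492×2190 = 1077.5 lb/h.

1077 lb/h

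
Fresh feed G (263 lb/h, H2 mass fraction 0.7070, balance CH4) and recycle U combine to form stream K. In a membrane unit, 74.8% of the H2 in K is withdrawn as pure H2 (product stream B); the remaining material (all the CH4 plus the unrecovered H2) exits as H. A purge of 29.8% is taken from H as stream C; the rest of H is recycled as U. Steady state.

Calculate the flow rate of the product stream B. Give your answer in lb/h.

169 lb/h

H2 in K: m_A = 263×0.707 + (1−0.298)·(1−0.748)·m_A, so m_A = 185.94/0.8231 = 225.9 lb/h.
Product B = 0.748×225.9 = 168.98 lb/h.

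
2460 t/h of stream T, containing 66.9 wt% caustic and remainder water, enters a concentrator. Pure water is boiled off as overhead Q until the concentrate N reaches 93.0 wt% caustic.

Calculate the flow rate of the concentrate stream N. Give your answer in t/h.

1770 t/h

caustic is conserved: 2460×0.669 = 1645.7 t/h all reports to the concentrate.
Concentrate = 1645.7/(target fraction) = 1769.6 t/h.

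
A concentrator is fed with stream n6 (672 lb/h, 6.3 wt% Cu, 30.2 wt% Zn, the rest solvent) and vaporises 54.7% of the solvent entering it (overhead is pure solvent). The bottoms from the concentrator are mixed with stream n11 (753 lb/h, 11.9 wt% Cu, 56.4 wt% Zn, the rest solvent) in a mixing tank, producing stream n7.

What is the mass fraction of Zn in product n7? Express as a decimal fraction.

0.5267

Vapour removed = 0.547×0.635×672 = 233.42 lb/h; concentrate = 438.58 lb/h.
Zn reaching the mixer = 202.94 (from concentrate) + 753×0.564 = 627.64 lb/h.
Product flow = 438.58 + 753 = 1191.6 lb/h; Zn fraction = 0.5267.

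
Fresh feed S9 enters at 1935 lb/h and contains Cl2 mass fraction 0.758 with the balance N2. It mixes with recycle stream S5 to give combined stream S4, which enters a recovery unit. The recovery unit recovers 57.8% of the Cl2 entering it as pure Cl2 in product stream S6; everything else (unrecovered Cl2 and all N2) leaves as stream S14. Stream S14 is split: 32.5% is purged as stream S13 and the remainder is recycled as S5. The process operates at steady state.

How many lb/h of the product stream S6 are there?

Cl2 in S4: m_A = 1935×0.758 + (1−0.325)·(1−0.578)·m_A, so m_A = 1466.7/0.7151 = 2050.9 lb/h.
Product S6 = 0.578×2050.9 = 1185.4 lb/h.

1185 lb/h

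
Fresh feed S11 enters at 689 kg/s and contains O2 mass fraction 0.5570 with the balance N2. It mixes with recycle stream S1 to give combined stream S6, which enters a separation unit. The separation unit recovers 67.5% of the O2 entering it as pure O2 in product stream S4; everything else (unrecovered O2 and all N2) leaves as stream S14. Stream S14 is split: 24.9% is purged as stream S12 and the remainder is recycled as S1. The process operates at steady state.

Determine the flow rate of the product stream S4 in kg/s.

342.7 kg/s

O2 in S6: m_A = 689×0.557 + (1−0.249)·(1−0.675)·m_A, so m_A = 383.77/0.7559 = 507.69 kg/s.
Product S4 = 0.675×507.69 = 342.69 kg/s.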